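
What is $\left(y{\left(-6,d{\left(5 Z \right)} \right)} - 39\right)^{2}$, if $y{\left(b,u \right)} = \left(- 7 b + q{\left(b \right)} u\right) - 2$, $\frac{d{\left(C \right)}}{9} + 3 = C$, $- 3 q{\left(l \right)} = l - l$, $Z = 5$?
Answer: $1$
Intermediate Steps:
$q{\left(l \right)} = 0$ ($q{\left(l \right)} = - \frac{l - l}{3} = \left(- \frac{1}{3}\right) 0 = 0$)
$d{\left(C \right)} = -27 + 9 C$
$y{\left(b,u \right)} = -2 - 7 b$ ($y{\left(b,u \right)} = \left(- 7 b + 0 u\right) - 2 = \left(- 7 b + 0\right) - 2 = - 7 b - 2 = -2 - 7 b$)
$\left(y{\left(-6,d{\left(5 Z \right)} \right)} - 39\right)^{2} = \left(\left(-2 - -42\right) - 39\right)^{2} = \left(\left(-2 + 42\right) - 39\right)^{2} = \left(40 - 39\right)^{2} = 1^{2} = 1$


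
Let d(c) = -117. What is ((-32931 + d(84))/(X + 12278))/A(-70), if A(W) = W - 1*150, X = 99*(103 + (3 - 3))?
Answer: 8262/1236125 ≈ 0.0066838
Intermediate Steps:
X = 10197 (X = 99*(103 + 0) = 99*103 = 10197)
A(W) = -150 + W (A(W) = W - 150 = -150 + W)
((-32931 + d(84))/(X + 12278))/A(-70) = ((-32931 - 117)/(10197 + 12278))/(-150 - 70) = -33048/22475/(-220) = -33048*1/22475*(-1/220) = -33048/22475*(-1/220) = 8262/1236125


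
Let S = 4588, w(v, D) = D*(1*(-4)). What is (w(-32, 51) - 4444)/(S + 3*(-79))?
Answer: -4648/4351 ≈ -1.0683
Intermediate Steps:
w(v, D) = -4*D (w(v, D) = D*(-4) = -4*D)
(w(-32, 51) - 4444)/(S + 3*(-79)) = (-4*51 - 4444)/(4588 + 3*(-79)) = (-204 - 4444)/(4588 - 237) = -4648/4351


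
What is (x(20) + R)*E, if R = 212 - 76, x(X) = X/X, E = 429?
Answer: 58773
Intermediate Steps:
x(X) = 1
R = 136
(x(20) + R)*E = (1 + 136)*429 = 137*429 = 58773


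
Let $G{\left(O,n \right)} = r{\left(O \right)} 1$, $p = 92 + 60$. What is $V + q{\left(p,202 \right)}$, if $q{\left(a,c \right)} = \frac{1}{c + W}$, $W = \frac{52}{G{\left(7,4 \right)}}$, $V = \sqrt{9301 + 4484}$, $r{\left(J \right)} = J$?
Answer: $\frac{7}{1466} + \sqrt{13785} \approx 117.41$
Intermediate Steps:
$p = 152$
$G{\left(O,n \right)} = O$ ($G{\left(O,n \right)} = O 1 = O$)
$V = \sqrt{13785} \approx 117.41$
$W = \frac{52}{7} \approx 7.4286$
$q{\left(a,c \right)} = \frac{1}{\frac{52}{7} + c}$ ($q{\left(a,c \right)} = \frac{1}{c + \frac{52}{7}} = \frac{1}{\frac{52}{7} + c}$)
$V + q{\left(p,202 \right)} = \sqrt{13785} + \frac{7}{52 + 7 \cdot 202} = \sqrt{13785} + \frac{7}{52 + 1414} = \sqrt{13785} + \frac{7}{1466} = \frac{7}{1466} + \sqrt{13785}$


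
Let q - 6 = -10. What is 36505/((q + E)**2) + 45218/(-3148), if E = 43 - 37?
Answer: 28684217/3148 ≈ 9111.9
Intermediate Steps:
q = -4 (q = 6 - 10 = -4)
E = 6
36505/((q + E)**2) + 45218/(-3148) = 36505/((-4 + 6)**2) + 45218/(-3148) = 36505/(2**2) + 45218*(-1/3148) = 36505/4 - 22609/1574 = 28684217/3148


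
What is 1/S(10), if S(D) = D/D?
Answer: 1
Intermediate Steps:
S(D) = 1
1/S(10) = 1/1 = 1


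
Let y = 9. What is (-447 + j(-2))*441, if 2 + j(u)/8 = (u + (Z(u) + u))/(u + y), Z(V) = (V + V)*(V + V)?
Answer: -198135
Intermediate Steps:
Z(V) = 4*V² (Z(V) = (2*V)*(2*V) = 4*V²)
j(u) = -16 + 8*(2*u + 4*u²)/(9 + u) (j(u) = -16 + 8*((u + (4*u² + u))/(u + 9)) = -16 + 8*((u + (u + 4*u²))/(9 + u)) = -16 + 8*((2*u + 4*u²)/(9 + u)) = -16 + 8*(2*u + 4*u²)/(9 + u))
(-447 + j(-2))*441 = (-447 + 16*(-9 + 2*(-2)²)/(9 - 2))*441 = (-447 + 16*(-9 + 2*4)/7)*441 = (-447 + 16*(⅐)*(-9 + 8))*441 = (-447 + 16*(⅐)*(-1))*441 = (-447 - 16/7)*441 = -3145/7*441 = -198135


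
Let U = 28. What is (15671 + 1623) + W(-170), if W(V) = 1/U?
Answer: 484233/28 ≈ 17294.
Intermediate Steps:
W(V) = 1/28
(15671 + 1623) + W(-170) = (15671 + 1623) + 1/28 = 17294 + 1/28 = 484233/28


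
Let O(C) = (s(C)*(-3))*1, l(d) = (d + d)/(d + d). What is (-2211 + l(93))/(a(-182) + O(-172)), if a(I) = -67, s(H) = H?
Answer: -2210/449 ≈ -4.9221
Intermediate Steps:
l(d) = 1 (l(d) = (2*d)/((2*d)) = (2*d)*(1/(2*d)) = 1)
O(C) = -3*C (O(C) = (C*(-3))*1 = -3*C*1 = -3*C)
(-2211 + l(93))/(a(-182) + O(-172)) = (-2211 + 1)/(-67 - 3*(-172)) = -2210/(-67 + 516) = -2210/449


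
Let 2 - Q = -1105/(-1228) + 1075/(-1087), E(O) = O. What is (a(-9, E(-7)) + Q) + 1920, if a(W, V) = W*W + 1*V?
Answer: 2664451621/1334836 ≈ 1996.1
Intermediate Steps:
a(W, V) = V + W**2 (a(W, V) = W**2 + V = V + W**2)
Q = 2788637/1334836 (Q = 2 - (-1105/(-1228) + 1075/(-1087)) = 2 - (-1105*(-1/1228) + 1075*(-1/1087)) = 2 - (1105/1228 - 1075/1087) = 2 - 1*(-118965/1334836) = 2 + 118965/1334836 = 2788637/1334836 ≈ 2.0891)
(a(-9, E(-7)) + Q) + 1920 = ((-7 + (-9)**2) + 2788637/1334836) + 1920 = ((-7 + 81) + 2788637/1334836) + 1920 = (74 + 2788637/1334836) + 1920 = 101566501/1334836 + 1920 = 2664451621/1334836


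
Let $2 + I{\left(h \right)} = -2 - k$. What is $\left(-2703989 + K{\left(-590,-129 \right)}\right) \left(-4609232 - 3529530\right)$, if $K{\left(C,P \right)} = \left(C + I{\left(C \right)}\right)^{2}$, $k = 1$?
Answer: $19125797704568$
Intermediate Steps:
$I{\left(h \right)} = -5$ ($I{\left(h \right)} = -2 - 3 = -5$)
$K{\left(C,P \right)} = \left(-5 + C\right)^{2}$ ($K{\left(C,P \right)} = \left(C - 5\right)^{2} = \left(-5 + C\right)^{2}$)
$\left(-2703989 + K{\left(-590,-129 \right)}\right) \left(-4609232 - 3529530\right) = \left(-2703989 + \left(-5 - 590\right)^{2}\right) \left(-4609232 - 3529530\right) = \left(-2703989 + \left(-595\right)^{2}\right) \left(-8138762\right) = \left(-2703989 + 354025\right) \left(-8138762\right) = \left(-2349964\right) \left(-8138762\right) = 19125797704568$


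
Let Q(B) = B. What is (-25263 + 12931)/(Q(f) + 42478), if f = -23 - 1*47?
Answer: -3083/10602 ≈ -0.29079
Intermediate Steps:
f = -70 (f = -23 - 47 = -70)
(-25263 + 12931)/(Q(f) + 42478) = (-25263 + 12931)/(-70 + 42478) = -12332/42408 = -12332*1/42408 = -3083/10602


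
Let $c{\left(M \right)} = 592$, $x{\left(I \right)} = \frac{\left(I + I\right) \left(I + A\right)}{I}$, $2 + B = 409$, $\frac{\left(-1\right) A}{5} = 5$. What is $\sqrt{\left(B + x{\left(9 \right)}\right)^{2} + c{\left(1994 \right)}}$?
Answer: $\sqrt{141217} \approx 375.79$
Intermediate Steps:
$A = -25$ ($A = \left(-5\right) 5 = -25$)
$B = 407$ ($B = -2 + 409 = 407$)
$x{\left(I \right)} = -50 + 2 I$ ($x{\left(I \right)} = \frac{\left(I + I\right) \left(I - 25\right)}{I} = \frac{2 I \left(-25 + I\right)}{I} = -50 + 2 I$)
$\sqrt{\left(B + x{\left(9 \right)}\right)^{2} + c{\left(1994 \right)}} = \sqrt{\left(407 + \left(-50 + 2 \cdot 9\right)\right)^{2} + 592} = \sqrt{\left(407 + \left(-50 + 18\right)\right)^{2} + 592} = \sqrt{\left(407 - 32\right)^{2} + 592} = \sqrt{375^{2} + 592} = \sqrt{140625 + 592} = \sqrt{141217}$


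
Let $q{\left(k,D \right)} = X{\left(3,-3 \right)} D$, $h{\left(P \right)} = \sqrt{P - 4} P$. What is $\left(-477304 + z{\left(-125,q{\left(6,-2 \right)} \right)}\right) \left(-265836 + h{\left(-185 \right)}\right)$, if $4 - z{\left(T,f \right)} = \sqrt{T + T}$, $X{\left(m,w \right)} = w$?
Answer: $15 \left(88612 + 185 i \sqrt{21}\right) \left(95460 + i \sqrt{10}\right) \approx 1.2688 \cdot 10^{11} + 1.2181 \cdot 10^{9} i$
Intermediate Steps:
$h{\left(P \right)} = P \sqrt{-4 + P}$ ($h{\left(P \right)} = \sqrt{-4 + P} P = P \sqrt{-4 + P}$)
$q{\left(k,D \right)} = - 3 D$
$z{\left(T,f \right)} = 4 - \sqrt{2} \sqrt{T}$ ($z{\left(T,f \right)} = 4 - \sqrt{T + T} = 4 - \sqrt{2 T} = 4 - \sqrt{2} \sqrt{T}$)
$\left(-477304 + z{\left(-125,q{\left(6,-2 \right)} \right)}\right) \left(-265836 + h{\left(-185 \right)}\right) = \left(-477304 + \left(4 - \sqrt{2} \sqrt{-125}\right)\right) \left(-265836 - 185 \sqrt{-4 - 185}\right) = \left(-477304 + \left(4 - \sqrt{2} \cdot 5 i \sqrt{5}\right)\right) \left(-265836 - 185 \sqrt{-189}\right) = \left(-477304 + \left(4 - 5 i \sqrt{10}\right)\right) \left(-265836 - 185 \cdot 3 i \sqrt{21}\right) = \left(-477300 - 5 i \sqrt{10}\right) \left(-265836 - 555 i \sqrt{21}\right)$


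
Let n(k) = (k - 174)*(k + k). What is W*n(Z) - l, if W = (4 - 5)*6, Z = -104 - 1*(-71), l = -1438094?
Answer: 1356122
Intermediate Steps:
Z = -33 (Z = -104 + 71 = -33)
W = -6 (W = -1*6 = -6)
n(k) = 2*k*(-174 + k) (n(k) = (-174 + k)*(2*k) = 2*k*(-174 + k))
W*n(Z) - l = -12*(-33)*(-174 - 33) - 1*(-1438094) = -12*(-33)*(-207) + 1438094 = -6*13662 + 1438094 = -81972 + 1438094 = 1356122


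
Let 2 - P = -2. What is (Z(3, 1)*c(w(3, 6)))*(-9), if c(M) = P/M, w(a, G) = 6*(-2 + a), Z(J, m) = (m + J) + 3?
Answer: -42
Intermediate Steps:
P = 4 (P = 2 - 1*(-2) = 2 + 2 = 4)
Z(J, m) = 3 + J + m (Z(J, m) = (J + m) + 3 = 3 + J + m)
w(a, G) = -12 + 6*a
c(M) = 4/M
(Z(3, 1)*c(w(3, 6)))*(-9) = ((3 + 3 + 1)*(4/(-12 + 6*3)))*(-9) = (7*(4/(-12 + 18)))*(-9) = (7*(4/6))*(-9) = (7*(4*(1/6)))*(-9) = (7*(2/3))*(-9) = (14/3)*(-9) = -42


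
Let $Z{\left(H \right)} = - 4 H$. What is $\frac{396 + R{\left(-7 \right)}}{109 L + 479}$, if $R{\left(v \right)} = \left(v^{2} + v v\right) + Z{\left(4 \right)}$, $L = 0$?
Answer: $\frac{478}{479} \approx 0.99791$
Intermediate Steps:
$R{\left(v \right)} = -16 + 2 v^{2}$ ($R{\left(v \right)} = \left(v^{2} + v v\right) - 16 = \left(v^{2} + v^{2}\right) - 16 = 2 v^{2} - 16 = -16 + 2 v^{2}$)
$\frac{396 + R{\left(-7 \right)}}{109 L + 479} = \frac{396 - \left(16 - 2 \left(-7\right)^{2}\right)}{109 \cdot 0 + 479} = \frac{396 + \left(-16 + 2 \cdot 49\right)}{0 + 479} = \frac{396 + \left(-16 + 98\right)}{479} = \left(396 + 82\right) \frac{1}{479} = 478 \cdot \frac{1}{479} = \frac{478}{479}$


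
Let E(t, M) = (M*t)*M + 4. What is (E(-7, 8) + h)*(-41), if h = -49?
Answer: 20213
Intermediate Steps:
E(t, M) = 4 + t*M² (E(t, M) = t*M² + 4 = 4 + t*M²)
(E(-7, 8) + h)*(-41) = ((4 - 7*8²) - 49)*(-41) = ((4 - 7*64) - 49)*(-41) = ((4 - 448) - 49)*(-41) = (-444 - 49)*(-41) = -493*(-41) = 20213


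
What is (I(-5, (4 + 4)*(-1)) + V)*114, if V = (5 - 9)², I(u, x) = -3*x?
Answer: 4560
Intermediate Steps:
V = 16 (V = (-4)² = 16)
(I(-5, (4 + 4)*(-1)) + V)*114 = (-3*(4 + 4)*(-1) + 16)*114 = (-24*(-1) + 16)*114 = (-3*(-8) + 16)*114 = (24 + 16)*114 = 40*114 = 4560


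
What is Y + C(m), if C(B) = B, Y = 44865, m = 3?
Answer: 44868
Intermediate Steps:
Y + C(m) = 44865 + 3 = 44868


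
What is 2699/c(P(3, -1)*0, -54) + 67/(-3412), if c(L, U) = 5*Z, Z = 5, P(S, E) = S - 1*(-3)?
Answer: 9207313/85300 ≈ 107.94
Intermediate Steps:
P(S, E) = 3 + S (P(S, E) = S + 3 = 3 + S)
c(L, U) = 25 (c(L, U) = 5*5 = 25)
2699/c(P(3, -1)*0, -54) + 67/(-3412) = 2699/25 + 67/(-3412) = 2699*(1/25) + 67*(-1/3412) = 2699/25 - 67/3412 = 9207313/85300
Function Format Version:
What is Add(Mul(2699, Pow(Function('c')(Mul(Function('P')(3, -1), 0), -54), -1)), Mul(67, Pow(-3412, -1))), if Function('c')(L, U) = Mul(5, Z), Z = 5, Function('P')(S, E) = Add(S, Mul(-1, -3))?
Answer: Rational(9207313, 85300) ≈ 107.94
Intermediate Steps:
Function('P')(S, E) = Add(3, S) (Function('P')(S, E) = Add(S, 3) = Add(3, S))
Function('c')(L, U) = 25 (Function('c')(L, U) = Mul(5, 5) = 25)
Add(Mul(2699, Pow(Function('c')(Mul(Function('P')(3, -1), 0), -54), -1)), Mul(67, Pow(-3412, -1))) = Add(Mul(2699, Pow(25, -1)), Mul(67, Pow(-3412, -1))) = Add(Mul(2699, Rational(1, 25)), Mul(67, Rational(-1, 3412))) = Add(Rational(2699, 25), Rational(-67, 3412)) = Rational(9207313, 85300)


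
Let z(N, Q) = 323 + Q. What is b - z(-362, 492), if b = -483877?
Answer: -484692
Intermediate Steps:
b - z(-362, 492) = -483877 - (323 + 492) = -483877 - 1*815 = -483877 - 815 = -484692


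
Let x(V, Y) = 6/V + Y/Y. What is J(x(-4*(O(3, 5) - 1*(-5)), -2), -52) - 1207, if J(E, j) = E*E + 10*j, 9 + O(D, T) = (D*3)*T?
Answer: -11606107/6724 ≈ -1726.1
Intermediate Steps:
O(D, T) = -9 + 3*D*T (O(D, T) = -9 + (D*3)*T = -9 + (3*D)*T = -9 + 3*D*T)
x(V, Y) = 1 + 6/V (x(V, Y) = 6/V + 1 = 1 + 6/V)
J(E, j) = E**2 + 10*j
J(x(-4*(O(3, 5) - 1*(-5)), -2), -52) - 1207 = (((6 - 4*((-9 + 3*3*5) - 1*(-5)))/((-4*((-9 + 3*3*5) - 1*(-5)))))**2 + 10*(-52)) - 1207 = (((6 - 4*((-9 + 45) + 5))/((-4*((-9 + 45) + 5))))**2 - 520) - 1207 = (((6 - 4*(36 + 5))/((-4*(36 + 5))))**2 - 520) - 1207 = (((6 - 4*41)/((-4*41)))**2 - 520) - 1207 = (((6 - 164)/(-164))**2 - 520) - 1207 = ((-1/164*(-158))**2 - 520) - 1207 = ((79/82)**2 - 520) - 1207 = (6241/6724 - 520) - 1207 = -3490239/6724 - 1207 = -11606107/6724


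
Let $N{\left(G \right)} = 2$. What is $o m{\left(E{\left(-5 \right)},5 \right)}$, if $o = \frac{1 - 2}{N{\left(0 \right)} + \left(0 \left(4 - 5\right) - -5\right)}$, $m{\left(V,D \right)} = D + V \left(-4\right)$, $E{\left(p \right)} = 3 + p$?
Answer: $- \frac{13}{7} \approx -1.8571$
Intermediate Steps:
$m{\left(V,D \right)} = D - 4 V$
$o = - \frac{1}{7}$ ($o = \frac{1 - 2}{2 + \left(0 \left(4 - 5\right) - -5\right)} = - \frac{1}{2 + \left(0 \left(-1\right) + 5\right)} = - \frac{1}{2 + \left(0 + 5\right)} = - \frac{1}{2 + 5} = - \frac{1}{7} \approx -0.14286$)
$o m{\left(E{\left(-5 \right)},5 \right)} = - \frac{5 - 4 \left(3 - 5\right)}{7} = - \frac{5 - -8}{7} = - \frac{5 + 8}{7} = \left(- \frac{1}{7}\right) 13 = - \frac{13}{7}$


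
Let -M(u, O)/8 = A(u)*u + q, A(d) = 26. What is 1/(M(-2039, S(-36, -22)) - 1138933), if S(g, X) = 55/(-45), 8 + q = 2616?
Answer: -1/735685 ≈ -1.3593e-6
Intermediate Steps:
q = 2608 (q = -8 + 2616 = 2608)
S(g, X) = -11/9 (S(g, X) = 55*(-1/45) = -11/9)
M(u, O) = -20864 - 208*u (M(u, O) = -8*(26*u + 2608) = -8*(2608 + 26*u) = -20864 - 208*u)
1/(M(-2039, S(-36, -22)) - 1138933) = 1/((-20864 - 208*(-2039)) - 1138933) = 1/((-20864 + 424112) - 1138933) = 1/(403248 - 1138933) = 1/(-735685) = -1/735685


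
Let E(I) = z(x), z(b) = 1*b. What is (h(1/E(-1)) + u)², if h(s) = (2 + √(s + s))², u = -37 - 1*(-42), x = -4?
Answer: 257/4 + 34*I*√2 ≈ 64.25 + 48.083*I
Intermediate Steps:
u = 5 (u = -37 + 42 = 5)
z(b) = b
E(I) = -4
h(s) = (2 + √2*√s)² (h(s) = (2 + √(2*s))² = (2 + √2*√s)²)
(h(1/E(-1)) + u)² = ((2 + √2*√(1/(-4)))² + 5)² = ((2 + √2*√(-¼))² + 5)² = ((2 + √2*(I/2))² + 5)² = ((2 + I*√2/2)² + 5)² = (5 + (2 + I*√2/2)²)²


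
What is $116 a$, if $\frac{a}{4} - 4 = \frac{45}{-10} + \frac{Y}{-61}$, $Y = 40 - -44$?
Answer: $- \frac{53128}{61} \approx -870.95$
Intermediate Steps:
$Y = 84$ ($Y = 40 + 44 = 84$)
$a = - \frac{458}{61}$ ($a = 16 + 4 \left(\frac{45}{-10} + \frac{84}{-61}\right) = 16 + 4 \left(45 \left(- \frac{1}{10}\right) + 84 \left(- \frac{1}{61}\right)\right) = 16 + 4 \left(- \frac{9}{2} - \frac{84}{61}\right) = 16 + 4 \left(- \frac{717}{122}\right) = 16 - \frac{1434}{61} = - \frac{458}{61} \approx -7.5082$)
$116 a = 116 \left(- \frac{458}{61}\right) = - \frac{53128}{61}$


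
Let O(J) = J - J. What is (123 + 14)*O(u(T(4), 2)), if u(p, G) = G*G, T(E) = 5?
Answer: 0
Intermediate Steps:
u(p, G) = G²
O(J) = 0
(123 + 14)*O(u(T(4), 2)) = (123 + 14)*0 = 137*0 = 0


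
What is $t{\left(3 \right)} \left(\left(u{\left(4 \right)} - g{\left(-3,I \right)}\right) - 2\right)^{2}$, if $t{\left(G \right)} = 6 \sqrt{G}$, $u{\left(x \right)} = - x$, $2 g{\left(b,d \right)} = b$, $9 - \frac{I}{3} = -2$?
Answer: $\frac{243 \sqrt{3}}{2} \approx 210.44$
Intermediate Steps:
$I = 33$ ($I = 27 - -6 = 27 + 6 = 33$)
$g{\left(b,d \right)} = \frac{b}{2}$
$t{\left(3 \right)} \left(\left(u{\left(4 \right)} - g{\left(-3,I \right)}\right) - 2\right)^{2} = 6 \sqrt{3} \left(\left(\left(-1\right) 4 - \frac{1}{2} \left(-3\right)\right) - 2\right)^{2} = 6 \sqrt{3} \left(\left(-4 - - \frac{3}{2}\right) - 2\right)^{2} = 6 \sqrt{3} \left(\left(-4 + \frac{3}{2}\right) - 2\right)^{2} = 6 \sqrt{3} \left(- \frac{5}{2} - 2\right)^{2} = 6 \sqrt{3} \left(- \frac{9}{2}\right)^{2} = 6 \sqrt{3} \cdot \frac{81}{4} = \frac{243 \sqrt{3}}{2}$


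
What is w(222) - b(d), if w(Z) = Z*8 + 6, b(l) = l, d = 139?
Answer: 1643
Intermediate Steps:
w(Z) = 6 + 8*Z (w(Z) = 8*Z + 6 = 6 + 8*Z)
w(222) - b(d) = (6 + 8*222) - 1*139 = (6 + 1776) - 139 = 1782 - 139 = 1643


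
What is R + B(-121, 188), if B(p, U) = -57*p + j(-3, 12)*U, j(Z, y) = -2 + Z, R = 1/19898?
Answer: 118532387/19898 ≈ 5957.0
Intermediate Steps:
R = 1/19898 ≈ 5.0256e-5
B(p, U) = -57*p - 5*U (B(p, U) = -57*p + (-2 - 3)*U = -57*p - 5*U)
R + B(-121, 188) = 1/19898 + (-57*(-121) - 5*188) = 1/19898 + (6897 - 940) = 1/19898 + 5957 = 118532387/19898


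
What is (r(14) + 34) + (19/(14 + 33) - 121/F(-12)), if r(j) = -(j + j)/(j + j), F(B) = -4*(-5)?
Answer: 25713/940 ≈ 27.354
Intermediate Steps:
F(B) = 20
r(j) = -1 (r(j) = -2*j/(2*j) = -2*j*1/(2*j) = -1*1 = -1)
(r(14) + 34) + (19/(14 + 33) - 121/F(-12)) = (-1 + 34) + (19/(14 + 33) - 121/20) = 33 + (19/47 - 121*1/20) = 33 + (19*(1/47) - 121/20) = 33 + (19/47 - 121/20) = 33 - 5307/940 = 25713/940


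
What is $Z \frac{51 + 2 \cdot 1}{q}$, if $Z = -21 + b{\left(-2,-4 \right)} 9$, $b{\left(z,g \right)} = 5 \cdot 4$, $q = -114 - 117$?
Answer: $- \frac{2809}{77} \approx -36.481$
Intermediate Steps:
$q = -231$
$b{\left(z,g \right)} = 20$
$Z = 159$ ($Z = -21 + 20 \cdot 9 = -21 + 180 = 159$)
$Z \frac{51 + 2 \cdot 1}{q} = 159 \frac{51 + 2 \cdot 1}{-231} = 159 \left(51 + 2\right) \left(- \frac{1}{231}\right) = 159 \cdot 53 \left(- \frac{1}{231}\right) = 159 \left(- \frac{53}{231}\right) = - \frac{2809}{77}$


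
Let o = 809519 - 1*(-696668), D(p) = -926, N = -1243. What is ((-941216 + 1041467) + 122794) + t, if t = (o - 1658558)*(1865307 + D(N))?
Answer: -284077374306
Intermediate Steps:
o = 1506187 (o = 809519 + 696668 = 1506187)
t = -284077597351 (t = (1506187 - 1658558)*(1865307 - 926) = -152371*1864381 = -284077597351)
((-941216 + 1041467) + 122794) + t = ((-941216 + 1041467) + 122794) - 284077597351 = (100251 + 122794) - 284077597351 = 223045 - 284077597351 = -284077374306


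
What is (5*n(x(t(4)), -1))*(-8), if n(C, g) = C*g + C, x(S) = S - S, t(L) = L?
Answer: 0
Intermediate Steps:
x(S) = 0
n(C, g) = C + C*g
(5*n(x(t(4)), -1))*(-8) = (5*(0*(1 - 1)))*(-8) = (5*(0*0))*(-8) = (5*0)*(-8) = 0*(-8) = 0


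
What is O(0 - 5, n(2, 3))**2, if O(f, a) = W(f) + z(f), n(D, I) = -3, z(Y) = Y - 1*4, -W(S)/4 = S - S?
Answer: 81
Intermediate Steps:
W(S) = 0 (W(S) = -4*(S - S) = -4*0 = 0)
z(Y) = -4 + Y (z(Y) = Y - 4 = -4 + Y)
O(f, a) = -4 + f (O(f, a) = 0 + (-4 + f) = -4 + f)
O(0 - 5, n(2, 3))**2 = (-4 + (0 - 5))**2 = (-4 - 5)**2 = (-9)**2 = 81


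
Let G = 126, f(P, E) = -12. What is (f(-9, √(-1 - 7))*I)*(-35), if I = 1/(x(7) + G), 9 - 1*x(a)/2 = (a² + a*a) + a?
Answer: -70/11 ≈ -6.3636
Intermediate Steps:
x(a) = 18 - 4*a² - 2*a (x(a) = 18 - 2*((a² + a*a) + a) = 18 - 2*((a² + a²) + a) = 18 - 2*(2*a² + a) = 18 - 2*(a + 2*a²) = 18 + (-4*a² - 2*a) = 18 - 4*a² - 2*a)
I = -1/66 (I = 1/((18 - 4*7² - 2*7) + 126) = 1/((18 - 4*49 - 14) + 126) = 1/((18 - 196 - 14) + 126) = 1/(-192 + 126) = 1/(-66) = -1/66 ≈ -0.015152)
(f(-9, √(-1 - 7))*I)*(-35) = -12*(-1/66)*(-35) = (2/11)*(-35) = -70/11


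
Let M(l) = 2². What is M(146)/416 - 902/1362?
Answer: -46223/70824 ≈ -0.65265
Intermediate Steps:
M(l) = 4
M(146)/416 - 902/1362 = 4/416 - 902/1362 = 4*(1/416) - 902*1/1362 = 1/104 - 451/681 = -46223/70824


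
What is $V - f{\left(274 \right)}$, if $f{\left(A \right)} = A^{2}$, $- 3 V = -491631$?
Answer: $88801$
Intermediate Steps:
$V = 163877$ ($V = \left(- \frac{1}{3}\right) \left(-491631\right) = 163877$)
$V - f{\left(274 \right)} = 163877 - 274^{2} = 163877 - 75076 = 88801$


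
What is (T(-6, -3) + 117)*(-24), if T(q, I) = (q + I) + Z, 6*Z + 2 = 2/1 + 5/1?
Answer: -2612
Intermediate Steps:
Z = 5/6 (Z = -1/3 + (2/1 + 5/1)/6 = -1/3 + (2*1 + 5*1)/6 = -1/3 + (2 + 5)/6 = -1/3 + (1/6)*7 = -1/3 + 7/6 = 5/6 ≈ 0.83333)
T(q, I) = 5/6 + I + q (T(q, I) = (q + I) + 5/6 = (I + q) + 5/6 = 5/6 + I + q)
(T(-6, -3) + 117)*(-24) = ((5/6 - 3 - 6) + 117)*(-24) = (-49/6 + 117)*(-24) = (653/6)*(-24) = -2612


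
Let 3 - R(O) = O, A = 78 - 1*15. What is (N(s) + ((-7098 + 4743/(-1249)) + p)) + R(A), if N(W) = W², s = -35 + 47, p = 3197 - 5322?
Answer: -11419354/1249 ≈ -9142.8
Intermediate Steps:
A = 63 (A = 78 - 15 = 63)
p = -2125
R(O) = 3 - O
s = 12
(N(s) + ((-7098 + 4743/(-1249)) + p)) + R(A) = (12² + ((-7098 + 4743/(-1249)) - 2125)) + (3 - 1*63) = (144 + ((-7098 + 4743*(-1/1249)) - 2125)) + (3 - 63) = (144 + ((-7098 - 4743/1249) - 2125)) - 60 = (144 + (-8870145/1249 - 2125)) - 60 = (144 - 11524270/1249) - 60 = -11344414/1249 - 60 = -11419354/1249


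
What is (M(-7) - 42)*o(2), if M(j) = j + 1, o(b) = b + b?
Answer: -192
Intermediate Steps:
o(b) = 2*b
M(j) = 1 + j
(M(-7) - 42)*o(2) = ((1 - 7) - 42)*(2*2) = (-6 - 42)*4 = -48*4 = -192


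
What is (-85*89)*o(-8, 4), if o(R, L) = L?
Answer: -30260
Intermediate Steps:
(-85*89)*o(-8, 4) = -85*89*4 = -7565*4 = -30260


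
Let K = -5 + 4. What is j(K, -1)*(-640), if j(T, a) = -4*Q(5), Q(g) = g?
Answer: 12800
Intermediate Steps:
K = -1
j(T, a) = -20 (j(T, a) = -4*5 = -20)
j(K, -1)*(-640) = -20*(-640) = 12800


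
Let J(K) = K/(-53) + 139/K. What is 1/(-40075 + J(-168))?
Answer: -8904/356806943 ≈ -2.4955e-5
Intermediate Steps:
J(K) = 139/K - K/53 (J(K) = K*(-1/53) + 139/K = -K/53 + 139/K = 139/K - K/53)
1/(-40075 + J(-168)) = 1/(-40075 + (139/(-168) - 1/53*(-168))) = 1/(-40075 + (139*(-1/168) + 168/53)) = 1/(-40075 + (-139/168 + 168/53)) = 1/(-40075 + 20857/8904) = 1/(-356806943/8904) = -8904/356806943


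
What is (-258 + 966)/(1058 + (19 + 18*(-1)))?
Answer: 236/353 ≈ 0.66856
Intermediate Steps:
(-258 + 966)/(1058 + (19 + 18*(-1))) = 708/(1058 + (19 - 18)) = 708/(1058 + 1) = 708/1059 = 708*(1/1059) = 236/353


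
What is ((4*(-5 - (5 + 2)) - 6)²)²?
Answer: 8503056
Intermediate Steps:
((4*(-5 - (5 + 2)) - 6)²)² = ((4*(-5 - 1*7) - 6)²)² = ((4*(-5 - 7) - 6)²)² = ((4*(-12) - 6)²)² = ((-48 - 6)²)² = ((-54)²)² = 2916² = 8503056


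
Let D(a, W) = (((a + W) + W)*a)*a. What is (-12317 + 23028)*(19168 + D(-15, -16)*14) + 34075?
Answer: -1380421027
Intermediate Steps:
D(a, W) = a²*(a + 2*W) (D(a, W) = (((W + a) + W)*a)*a = ((a + 2*W)*a)*a = (a*(a + 2*W))*a = a²*(a + 2*W))
(-12317 + 23028)*(19168 + D(-15, -16)*14) + 34075 = (-12317 + 23028)*(19168 + ((-15)²*(-15 + 2*(-16)))*14) + 34075 = 10711*(19168 + (225*(-15 - 32))*14) + 34075 = 10711*(19168 + (225*(-47))*14) + 34075 = 10711*(19168 - 10575*14) + 34075 = 10711*(19168 - 148050) + 34075 = 10711*(-128882) + 34075 = -1380455102 + 34075 = -1380421027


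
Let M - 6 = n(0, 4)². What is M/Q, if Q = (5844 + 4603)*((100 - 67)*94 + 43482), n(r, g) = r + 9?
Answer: 29/162221016 ≈ 1.7877e-7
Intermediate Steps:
n(r, g) = 9 + r
M = 87 (M = 6 + (9 + 0)² = 6 + 9² = 6 + 81 = 87)
Q = 486663048 (Q = 10447*(33*94 + 43482) = 10447*(3102 + 43482) = 10447*46584 = 486663048)
M/Q = 87/486663048 = 87*(1/486663048) = 29/162221016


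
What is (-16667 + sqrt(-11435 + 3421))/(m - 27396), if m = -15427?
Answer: 16667/42823 - I*sqrt(8014)/42823 ≈ 0.38921 - 0.0020905*I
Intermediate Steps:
(-16667 + sqrt(-11435 + 3421))/(m - 27396) = (-16667 + sqrt(-11435 + 3421))/(-15427 - 27396) = (-16667 + sqrt(-8014))/(-42823) = (-16667 + I*sqrt(8014))*(-1/42823) = 16667/42823 - I*sqrt(8014)/42823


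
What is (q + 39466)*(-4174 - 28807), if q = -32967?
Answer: -214343519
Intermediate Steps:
(q + 39466)*(-4174 - 28807) = (-32967 + 39466)*(-4174 - 28807) = 6499*(-32981) = -214343519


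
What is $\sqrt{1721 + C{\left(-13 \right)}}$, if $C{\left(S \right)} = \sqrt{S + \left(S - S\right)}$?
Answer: $\sqrt{1721 + i \sqrt{13}} \approx 41.485 + 0.0435 i$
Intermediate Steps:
$C{\left(S \right)} = \sqrt{S}$ ($C{\left(S \right)} = \sqrt{S + 0} = \sqrt{S}$)
$\sqrt{1721 + C{\left(-13 \right)}} = \sqrt{1721 + \sqrt{-13}} = \sqrt{1721 + i \sqrt{13}}$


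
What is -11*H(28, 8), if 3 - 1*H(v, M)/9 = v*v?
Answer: 77319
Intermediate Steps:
H(v, M) = 27 - 9*v² (H(v, M) = 27 - 9*v*v = 27 - 9*v²)
-11*H(28, 8) = -11*(27 - 9*28²) = -11*(27 - 9*784) = -11*(27 - 7056) = -11*(-7029) = 77319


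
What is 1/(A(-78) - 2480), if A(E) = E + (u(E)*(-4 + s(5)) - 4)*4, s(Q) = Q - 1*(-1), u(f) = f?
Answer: -1/3198 ≈ -0.00031270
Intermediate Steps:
s(Q) = 1 + Q (s(Q) = Q + 1 = 1 + Q)
A(E) = -16 + 9*E (A(E) = E + (E*(-4 + (1 + 5)) - 4)*4 = E + (E*(-4 + 6) - 4)*4 = E + (E*2 - 4)*4 = E + (2*E - 4)*4 = E + (-4 + 2*E)*4 = E + (-16 + 8*E) = -16 + 9*E)
1/(A(-78) - 2480) = 1/((-16 + 9*(-78)) - 2480) = 1/((-16 - 702) - 2480) = 1/(-718 - 2480) = 1/(-3198) = -1/3198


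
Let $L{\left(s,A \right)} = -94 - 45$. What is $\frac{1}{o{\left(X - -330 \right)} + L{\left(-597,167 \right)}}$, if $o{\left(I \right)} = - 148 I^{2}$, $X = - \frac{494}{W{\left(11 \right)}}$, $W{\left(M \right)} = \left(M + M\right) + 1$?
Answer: $- \frac{529}{7452349499} \approx -7.0984 \cdot 10^{-8}$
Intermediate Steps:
$W{\left(M \right)} = 1 + 2 M$ ($W{\left(M \right)} = 2 M + 1 = 1 + 2 M$)
$L{\left(s,A \right)} = -139$
$X = - \frac{494}{23}$ ($X = - \frac{494}{1 + 2 \cdot 11} = - \frac{494}{1 + 22} = - \frac{494}{23} \approx -21.478$)
$\frac{1}{o{\left(X - -330 \right)} + L{\left(-597,167 \right)}} = \frac{1}{- 148 \left(- \frac{494}{23} - -330\right)^{2} - 139} = \frac{1}{- 148 \left(- \frac{494}{23} + 330\right)^{2} - 139} = \frac{1}{- 148 \left(\frac{7096}{23}\right)^{2} - 139} = \frac{1}{\left(-148\right) \frac{50353216}{529} - 139} = \frac{1}{- \frac{7452275968}{529} - 139} = \frac{1}{- \frac{7452349499}{529}} = - \frac{529}{7452349499}$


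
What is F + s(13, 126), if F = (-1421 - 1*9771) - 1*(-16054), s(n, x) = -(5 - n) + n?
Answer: 4883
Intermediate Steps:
s(n, x) = -5 + 2*n (s(n, x) = (-5 + n) + n = -5 + 2*n)
F = 4862 (F = (-1421 - 9771) + 16054 = -11192 + 16054 = 4862)
F + s(13, 126) = 4862 + (-5 + 2*13) = 4862 + (-5 + 26) = 4862 + 21 = 4883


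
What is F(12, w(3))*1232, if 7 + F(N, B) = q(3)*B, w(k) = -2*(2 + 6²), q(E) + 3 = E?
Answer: -8624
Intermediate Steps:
q(E) = -3 + E
w(k) = -76 (w(k) = -2*(2 + 36) = -2*38 = -76)
F(N, B) = -7 (F(N, B) = -7 + (-3 + 3)*B = -7 + 0*B = -7 + 0 = -7)
F(12, w(3))*1232 = -7*1232 = -8624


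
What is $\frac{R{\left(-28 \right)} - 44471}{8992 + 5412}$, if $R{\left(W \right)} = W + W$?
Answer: $- \frac{44527}{14404} \approx -3.0913$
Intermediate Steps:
$R{\left(W \right)} = 2 W$
$\frac{R{\left(-28 \right)} - 44471}{8992 + 5412} = \frac{2 \left(-28\right) - 44471}{8992 + 5412} = \frac{-56 - 44471}{14404} = \left(-44527\right) \frac{1}{14404} = - \frac{44527}{14404}$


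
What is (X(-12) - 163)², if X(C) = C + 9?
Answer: 27556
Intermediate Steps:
X(C) = 9 + C
(X(-12) - 163)² = ((9 - 12) - 163)² = (-3 - 163)² = (-166)² = 27556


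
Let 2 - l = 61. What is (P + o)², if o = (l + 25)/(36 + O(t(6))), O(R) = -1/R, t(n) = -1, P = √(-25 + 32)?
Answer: 10739/1369 - 68*√7/37 ≈ 2.9819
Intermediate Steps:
P = √7 ≈ 2.6458
l = -59 (l = 2 - 1*61 = 2 - 61 = -59)
o = -34/37 (o = (-59 + 25)/(36 - 1/(-1)) = -34/(36 - 1*(-1)) = -34/(36 + 1) = -34/37 ≈ -0.91892)
(P + o)² = (√7 - 34/37)² = (-34/37 + √7)²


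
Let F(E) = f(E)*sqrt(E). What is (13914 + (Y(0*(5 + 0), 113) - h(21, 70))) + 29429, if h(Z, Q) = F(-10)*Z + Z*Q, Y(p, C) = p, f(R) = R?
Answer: 41873 + 210*I*sqrt(10) ≈ 41873.0 + 664.08*I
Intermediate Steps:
F(E) = E**(3/2) (F(E) = E*sqrt(E) = E**(3/2))
h(Z, Q) = Q*Z - 10*I*Z*sqrt(10) (h(Z, Q) = (-10)**(3/2)*Z + Z*Q = (-10*I*sqrt(10))*Z + Q*Z = -10*I*Z*sqrt(10) + Q*Z = Q*Z - 10*I*Z*sqrt(10))
(13914 + (Y(0*(5 + 0), 113) - h(21, 70))) + 29429 = (13914 + (0*(5 + 0) - 21*(70 - 10*I*sqrt(10)))) + 29429 = (13914 + (0*5 - (1470 - 210*I*sqrt(10)))) + 29429 = (13914 + (0 + (-1470 + 210*I*sqrt(10)))) + 29429 = (13914 + (-1470 + 210*I*sqrt(10))) + 29429 = (12444 + 210*I*sqrt(10)) + 29429 = 41873 + 210*I*sqrt(10)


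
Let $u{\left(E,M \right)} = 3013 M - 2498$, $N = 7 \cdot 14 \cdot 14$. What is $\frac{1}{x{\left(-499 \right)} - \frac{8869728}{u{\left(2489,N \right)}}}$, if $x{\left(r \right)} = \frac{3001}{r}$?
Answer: $- \frac{1030768831}{8412069805} \approx -0.12253$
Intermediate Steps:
$N = 1372$ ($N = 98 \cdot 14 = 1372$)
$u{\left(E,M \right)} = -2498 + 3013 M$
$\frac{1}{x{\left(-499 \right)} - \frac{8869728}{u{\left(2489,N \right)}}} = \frac{1}{\frac{3001}{-499} - \frac{8869728}{-2498 + 3013 \cdot 1372}} = \frac{1}{3001 \left(- \frac{1}{499}\right) - \frac{8869728}{-2498 + 4133836}} = \frac{1}{- \frac{3001}{499} - \frac{8869728}{4131338}} = \frac{1}{- \frac{3001}{499} - \frac{4434864}{2065669}} = \frac{1}{- \frac{8412069805}{1030768831}} = - \frac{1030768831}{8412069805}$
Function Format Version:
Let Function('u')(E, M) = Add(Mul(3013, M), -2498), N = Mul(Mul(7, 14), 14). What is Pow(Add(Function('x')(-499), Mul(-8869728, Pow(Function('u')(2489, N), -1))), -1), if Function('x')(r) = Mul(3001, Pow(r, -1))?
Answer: Rational(-1030768831, 8412069805) ≈ -0.12253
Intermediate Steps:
N = 1372 (N = Mul(98, 14) = 1372)
Function('u')(E, M) = Add(-2498, Mul(3013, M))
Pow(Add(Function('x')(-499), Mul(-8869728, Pow(Function('u')(2489, N), -1))), -1) = Pow(Add(Mul(3001, Pow(-499, -1)), Mul(-8869728, Pow(Add(-2498, Mul(3013, 1372)), -1))), -1) = Pow(Add(Mul(3001, Rational(-1, 499)), Mul(-8869728, Pow(Add(-2498, 4133836), -1))), -1) = Pow(Add(Rational(-3001, 499), Mul(-8869728, Pow(4131338, -1))), -1) = Pow(Add(Rational(-3001, 499), Mul(-8869728, Rational(1, 4131338))), -1) = Pow(Add(Rational(-3001, 499), Rational(-4434864, 2065669)), -1) = Pow(Rational(-8412069805, 1030768831), -1) = Rational(-1030768831, 8412069805)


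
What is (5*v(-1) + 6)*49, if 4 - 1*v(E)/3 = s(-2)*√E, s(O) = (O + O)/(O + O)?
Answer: 3234 - 735*I ≈ 3234.0 - 735.0*I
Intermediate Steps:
s(O) = 1 (s(O) = (2*O)/((2*O)) = (2*O)*(1/(2*O)) = 1)
v(E) = 12 - 3*√E
(5*v(-1) + 6)*49 = (5*(12 - 3*I) + 6)*49 = ((60 - 15*I) + 6)*49 = (66 - 15*I)*49 = 3234 - 735*I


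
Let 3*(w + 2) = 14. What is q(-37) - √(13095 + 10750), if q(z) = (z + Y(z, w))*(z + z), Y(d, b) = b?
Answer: 7622/3 - √23845 ≈ 2386.3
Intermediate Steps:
w = 8/3 (w = -2 + (⅓)*14 = -2 + 14/3 = 8/3 ≈ 2.6667)
q(z) = 2*z*(8/3 + z) (q(z) = (z + 8/3)*(z + z) = (8/3 + z)*(2*z) = 2*z*(8/3 + z))
q(-37) - √(13095 + 10750) = (⅔)*(-37)*(8 + 3*(-37)) - √(13095 + 10750) = (⅔)*(-37)*(8 - 111) - √23845 = (⅔)*(-37)*(-103) - √23845 = 7622/3 - √23845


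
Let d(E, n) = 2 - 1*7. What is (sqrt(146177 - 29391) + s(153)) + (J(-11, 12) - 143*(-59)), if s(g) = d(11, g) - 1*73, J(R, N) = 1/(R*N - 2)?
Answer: 1120105/134 + sqrt(116786) ≈ 8700.7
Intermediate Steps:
J(R, N) = 1/(-2 + N*R) (J(R, N) = 1/(N*R - 2) = 1/(-2 + N*R))
d(E, n) = -5 (d(E, n) = 2 - 7 = -5)
s(g) = -78 (s(g) = -5 - 1*73 = -5 - 73 = -78)
(sqrt(146177 - 29391) + s(153)) + (J(-11, 12) - 143*(-59)) = (sqrt(146177 - 29391) - 78) + (1/(-2 + 12*(-11)) - 143*(-59)) = (sqrt(116786) - 78) + (1/(-2 - 132) + 8437) = (-78 + sqrt(116786)) + (1/(-134) + 8437) = (-78 + sqrt(116786)) + (-1/134 + 8437) = (-78 + sqrt(116786)) + 1130557/134 = 1120105/134 + sqrt(116786)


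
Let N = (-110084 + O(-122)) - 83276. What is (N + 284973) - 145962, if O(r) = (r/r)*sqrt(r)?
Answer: -54349 + I*sqrt(122) ≈ -54349.0 + 11.045*I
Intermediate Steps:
O(r) = sqrt(r) (O(r) = 1*sqrt(r) = sqrt(r))
N = -193360 + I*sqrt(122) (N = (-110084 + sqrt(-122)) - 83276 = (-110084 + I*sqrt(122)) - 83276 = -193360 + I*sqrt(122) ≈ -1.9336e+5 + 11.045*I)
(N + 284973) - 145962 = ((-193360 + I*sqrt(122)) + 284973) - 145962 = (91613 + I*sqrt(122)) - 145962 = -54349 + I*sqrt(122)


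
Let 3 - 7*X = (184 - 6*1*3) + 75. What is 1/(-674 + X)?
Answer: -1/708 ≈ -0.0014124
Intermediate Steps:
X = -34 (X = 3/7 - ((184 - 6*1*3) + 75)/7 = 3/7 - ((184 - 6*3) + 75)/7 = 3/7 - ((184 - 18) + 75)/7 = 3/7 - (166 + 75)/7 = 3/7 - 1/7*241 = 3/7 - 241/7 = -34)
1/(-674 + X) = 1/(-674 - 34) = 1/(-708) = -1/708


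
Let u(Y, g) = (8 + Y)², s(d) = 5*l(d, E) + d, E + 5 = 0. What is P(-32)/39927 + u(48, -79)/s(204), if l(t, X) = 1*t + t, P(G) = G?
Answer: 10428272/7466349 ≈ 1.3967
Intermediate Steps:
E = -5 (E = -5 + 0 = -5)
l(t, X) = 2*t (l(t, X) = t + t = 2*t)
s(d) = 11*d (s(d) = 5*(2*d) + d = 10*d + d = 11*d)
P(-32)/39927 + u(48, -79)/s(204) = -32/39927 + (8 + 48)²/((11*204)) = -32*1/39927 + 56²/2244 = -32/39927 + 3136*(1/2244) = -32/39927 + 784/561 = 10428272/7466349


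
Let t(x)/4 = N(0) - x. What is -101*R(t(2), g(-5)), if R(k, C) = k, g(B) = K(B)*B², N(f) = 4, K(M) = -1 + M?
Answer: -808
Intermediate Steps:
g(B) = B²*(-1 + B) (g(B) = (-1 + B)*B² = B²*(-1 + B))
t(x) = 16 - 4*x (t(x) = 4*(4 - x) = 16 - 4*x)
-101*R(t(2), g(-5)) = -101*(16 - 4*2) = -101*(16 - 8) = -101*8 = -808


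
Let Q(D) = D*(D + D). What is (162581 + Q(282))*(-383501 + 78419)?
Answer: -98123218578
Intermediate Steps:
Q(D) = 2*D² (Q(D) = D*(2*D) = 2*D²)
(162581 + Q(282))*(-383501 + 78419) = (162581 + 2*282²)*(-383501 + 78419) = (162581 + 2*79524)*(-305082) = (162581 + 159048)*(-305082) = 321629*(-305082) = -98123218578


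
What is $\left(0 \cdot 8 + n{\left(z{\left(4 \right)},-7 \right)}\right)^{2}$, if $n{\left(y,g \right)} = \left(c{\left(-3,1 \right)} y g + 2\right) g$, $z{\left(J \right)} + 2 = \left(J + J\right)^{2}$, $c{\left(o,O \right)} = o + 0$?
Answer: $83320384$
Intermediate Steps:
$c{\left(o,O \right)} = o$
$z{\left(J \right)} = -2 + 4 J^{2}$ ($z{\left(J \right)} = -2 + \left(J + J\right)^{2} = -2 + \left(2 J\right)^{2} = -2 + 4 J^{2}$)
$n{\left(y,g \right)} = g \left(2 - 3 g y\right)$ ($n{\left(y,g \right)} = \left(- 3 y g + 2\right) g = \left(- 3 g y + 2\right) g = \left(2 - 3 g y\right) g = g \left(2 - 3 g y\right)$)
$\left(0 \cdot 8 + n{\left(z{\left(4 \right)},-7 \right)}\right)^{2} = \left(0 \cdot 8 - 7 \left(2 - - 21 \left(-2 + 4 \cdot 4^{2}\right)\right)\right)^{2} = \left(0 - 7 \left(2 - - 21 \left(-2 + 4 \cdot 16\right)\right)\right)^{2} = \left(0 - 7 \left(2 - - 21 \left(-2 + 64\right)\right)\right)^{2} = \left(0 - 7 \left(2 - \left(-21\right) 62\right)\right)^{2} = \left(0 - 7 \left(2 + 1302\right)\right)^{2} = \left(0 - 9128\right)^{2} = \left(-9128\right)^{2} = 83320384$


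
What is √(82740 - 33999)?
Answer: √48741 ≈ 220.77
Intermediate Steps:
√(82740 - 33999) = √48741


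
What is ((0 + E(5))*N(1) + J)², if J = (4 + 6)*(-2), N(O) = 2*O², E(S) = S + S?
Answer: 0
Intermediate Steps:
E(S) = 2*S
J = -20 (J = 10*(-2) = -20)
((0 + E(5))*N(1) + J)² = ((0 + 2*5)*(2*1²) - 20)² = ((0 + 10)*(2*1) - 20)² = (10*2 - 20)² = (20 - 20)² = 0² = 0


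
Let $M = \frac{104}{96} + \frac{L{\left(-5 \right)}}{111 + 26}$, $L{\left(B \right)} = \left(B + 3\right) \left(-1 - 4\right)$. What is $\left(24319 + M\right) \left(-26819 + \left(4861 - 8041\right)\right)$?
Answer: $- \frac{1199430127663}{1644} \approx -7.2958 \cdot 10^{8}$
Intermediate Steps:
$L{\left(B \right)} = -15 - 5 B$ ($L{\left(B \right)} = \left(3 + B\right) \left(-5\right) = -15 - 5 B$)
$M = \frac{1901}{1644}$ ($M = \frac{104}{96} + \frac{-15 - -25}{111 + 26} = 104 \cdot \frac{1}{96} + \frac{-15 + 25}{137} = \frac{13}{12} + 10 \cdot \frac{1}{137} = \frac{13}{12} + \frac{10}{137} = \frac{1901}{1644} \approx 1.1563$)
$\left(24319 + M\right) \left(-26819 + \left(4861 - 8041\right)\right) = \left(24319 + \frac{1901}{1644}\right) \left(-26819 + \left(4861 - 8041\right)\right) = \frac{39982337 \left(-26819 - 3180\right)}{1644} = \frac{39982337}{1644} \left(-29999\right) = - \frac{1199430127663}{1644}$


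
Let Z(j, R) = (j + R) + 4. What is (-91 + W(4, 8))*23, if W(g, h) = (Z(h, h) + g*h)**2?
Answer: 60099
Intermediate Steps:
Z(j, R) = 4 + R + j (Z(j, R) = (R + j) + 4 = 4 + R + j)
W(g, h) = (4 + 2*h + g*h)**2 (W(g, h) = ((4 + h + h) + g*h)**2 = ((4 + 2*h) + g*h)**2 = (4 + 2*h + g*h)**2)
(-91 + W(4, 8))*23 = (-91 + (4 + 2*8 + 4*8)**2)*23 = (-91 + (4 + 16 + 32)**2)*23 = (-91 + 52**2)*23 = (-91 + 2704)*23 = 2613*23 = 60099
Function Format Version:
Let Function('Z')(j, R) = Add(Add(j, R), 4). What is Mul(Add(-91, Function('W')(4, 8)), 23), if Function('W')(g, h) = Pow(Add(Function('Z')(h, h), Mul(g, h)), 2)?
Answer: 60099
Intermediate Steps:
Function('Z')(j, R) = Add(4, R, j) (Function('Z')(j, R) = Add(Add(R, j), 4) = Add(4, R, j))
Function('W')(g, h) = Pow(Add(4, Mul(2, h), Mul(g, h)), 2) (Function('W')(g, h) = Pow(Add(Add(4, h, h), Mul(g, h)), 2) = Pow(Add(Add(4, Mul(2, h)), Mul(g, h)), 2) = Pow(Add(4, Mul(2, h), Mul(g, h)), 2))
Mul(Add(-91, Function('W')(4, 8)), 23) = Mul(Add(-91, Pow(Add(4, Mul(2, 8), Mul(4, 8)), 2)), 23) = Mul(Add(-91, Pow(Add(4, 16, 32), 2)), 23) = Mul(Add(-91, Pow(52, 2)), 23) = Mul(Add(-91, 2704), 23) = Mul(2613, 23) = 60099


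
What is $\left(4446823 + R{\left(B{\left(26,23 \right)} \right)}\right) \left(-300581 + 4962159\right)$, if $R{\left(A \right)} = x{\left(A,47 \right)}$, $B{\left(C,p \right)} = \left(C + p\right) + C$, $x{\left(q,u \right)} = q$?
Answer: $20729561885044$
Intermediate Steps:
$B{\left(C,p \right)} = p + 2 C$
$R{\left(A \right)} = A$
$\left(4446823 + R{\left(B{\left(26,23 \right)} \right)}\right) \left(-300581 + 4962159\right) = \left(4446823 + \left(23 + 2 \cdot 26\right)\right) \left(-300581 + 4962159\right) = \left(4446823 + \left(23 + 52\right)\right) 4661578 = \left(4446823 + 75\right) 4661578 = 4446898 \cdot 4661578 = 20729561885044$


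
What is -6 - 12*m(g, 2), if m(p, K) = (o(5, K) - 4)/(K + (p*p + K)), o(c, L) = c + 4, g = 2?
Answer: -27/2 ≈ -13.500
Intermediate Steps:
o(c, L) = 4 + c
m(p, K) = 5/(p**2 + 2*K) (m(p, K) = ((4 + 5) - 4)/(K + (p*p + K)) = (9 - 4)/(K + (p**2 + K)) = 5/(K + (K + p**2)) = 5/(p**2 + 2*K))
-6 - 12*m(g, 2) = -6 - 60/(2**2 + 2*2) = -6 - 60/(4 + 4) = -6 - 60/8 = -6 - 12*5/8 = -6 - 15/2 = -27/2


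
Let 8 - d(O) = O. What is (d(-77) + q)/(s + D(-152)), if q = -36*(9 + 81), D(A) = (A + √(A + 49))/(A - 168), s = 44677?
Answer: -14434041203200/204398261491367 - 1009600*I*√103/204398261491367 ≈ -0.070617 - 5.0129e-8*I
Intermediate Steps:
d(O) = 8 - O
D(A) = (A + √(49 + A))/(-168 + A)
q = -3240 (q = -36*90 = -3240)
(d(-77) + q)/(s + D(-152)) = ((8 - 1*(-77)) - 3240)/(44677 + (-152 + √(49 - 152))/(-168 - 152)) = ((8 + 77) - 3240)/(44677 + (-152 + √(-103))/(-320)) = (85 - 3240)/(44677 - (-152 + I*√103)/320) = -3155/(44677 + (19/40 - I*√103/320)) = -3155/(1787099/40 - I*√103/320)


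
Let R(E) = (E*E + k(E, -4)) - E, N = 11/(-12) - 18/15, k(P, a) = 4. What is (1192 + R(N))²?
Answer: 18743262763801/12960000 ≈ 1.4462e+6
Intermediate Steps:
N = -127/60 (N = 11*(-1/12) - 18*1/15 = -11/12 - 6/5 = -127/60 ≈ -2.1167)
R(E) = 4 + E² - E (R(E) = (E*E + 4) - E = (E² + 4) - E = (4 + E²) - E = 4 + E² - E)
(1192 + R(N))² = (1192 + (4 + (-127/60)² - 1*(-127/60)))² = (1192 + (4 + 16129/3600 + 127/60))² = (1192 + 38149/3600)² = (4329349/3600)² = 18743262763801/12960000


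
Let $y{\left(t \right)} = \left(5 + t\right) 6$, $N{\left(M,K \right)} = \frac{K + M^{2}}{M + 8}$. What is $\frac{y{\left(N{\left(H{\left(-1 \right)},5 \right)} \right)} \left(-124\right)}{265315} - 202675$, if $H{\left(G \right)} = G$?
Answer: $- \frac{376409053879}{1857205} \approx -2.0268 \cdot 10^{5}$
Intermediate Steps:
$N{\left(M,K \right)} = \frac{K + M^{2}}{8 + M}$
$y{\left(t \right)} = 30 + 6 t$
$\frac{y{\left(N{\left(H{\left(-1 \right)},5 \right)} \right)} \left(-124\right)}{265315} - 202675 = \frac{\left(30 + 6 \frac{5 + \left(-1\right)^{2}}{8 - 1}\right) \left(-124\right)}{265315} - 202675 = \left(30 + 6 \frac{5 + 1}{7}\right) \left(-124\right) \frac{1}{265315} - 202675 = \left(30 + 6 \cdot \frac{1}{7} \cdot 6\right) \left(-124\right) \frac{1}{265315} - 202675 = \left(30 + 6 \cdot \frac{6}{7}\right) \left(-124\right) \frac{1}{265315} - 202675 = \left(30 + \frac{36}{7}\right) \left(-124\right) \frac{1}{265315} - 202675 = \frac{246}{7} \left(-124\right) \frac{1}{265315} - 202675 = \left(- \frac{30504}{7}\right) \frac{1}{265315} - 202675 = - \frac{30504}{1857205} - 202675 = - \frac{376409053879}{1857205}$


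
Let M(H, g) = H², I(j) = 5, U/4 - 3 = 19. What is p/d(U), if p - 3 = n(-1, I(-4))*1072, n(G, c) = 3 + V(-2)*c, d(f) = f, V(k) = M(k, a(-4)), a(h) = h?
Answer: 24659/88 ≈ 280.22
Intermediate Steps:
U = 88 (U = 12 + 4*19 = 12 + 76 = 88)
V(k) = k²
n(G, c) = 3 + 4*c (n(G, c) = 3 + (-2)²*c = 3 + 4*c)
p = 24659 (p = 3 + (3 + 4*5)*1072 = 3 + (3 + 20)*1072 = 3 + 23*1072 = 3 + 24656 = 24659)
p/d(U) = 24659/88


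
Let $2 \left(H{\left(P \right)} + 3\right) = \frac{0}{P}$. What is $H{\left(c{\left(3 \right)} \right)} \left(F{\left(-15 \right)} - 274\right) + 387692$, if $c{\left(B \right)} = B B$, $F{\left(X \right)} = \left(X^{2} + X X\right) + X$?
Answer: $387209$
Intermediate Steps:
$F{\left(X \right)} = X + 2 X^{2}$ ($F{\left(X \right)} = \left(X^{2} + X^{2}\right) + X = 2 X^{2} + X = X + 2 X^{2}$)
$c{\left(B \right)} = B^{2}$
$H{\left(P \right)} = -3$ ($H{\left(P \right)} = -3 + \frac{0 \frac{1}{P}}{2} = -3 + \frac{1}{2} \cdot 0 = -3 + 0 = -3$)
$H{\left(c{\left(3 \right)} \right)} \left(F{\left(-15 \right)} - 274\right) + 387692 = - 3 \left(- 15 \left(1 + 2 \left(-15\right)\right) - 274\right) + 387692 = - 3 \left(- 15 \left(1 - 30\right) - 274\right) + 387692 = - 3 \left(\left(-15\right) \left(-29\right) - 274\right) + 387692 = - 3 \left(435 - 274\right) + 387692 = \left(-3\right) 161 + 387692 = -483 + 387692 = 387209$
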